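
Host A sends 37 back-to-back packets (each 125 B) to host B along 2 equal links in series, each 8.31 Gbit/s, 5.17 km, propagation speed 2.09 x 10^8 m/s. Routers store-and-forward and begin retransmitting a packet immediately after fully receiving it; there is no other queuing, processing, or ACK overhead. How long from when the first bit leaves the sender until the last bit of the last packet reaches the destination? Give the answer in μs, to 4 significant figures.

54.05 μs

Per-hop transmission t_tx = L/R = 1000/8.31e+09 = 0.120337 μs.
Per-hop propagation t_prop = 5170/209000000 = 24.7368 μs.
Pipeline fill: first packet needs 2·t_tx to clear all hops; remaining 36 packets each add one t_tx.
Total = (2+37-1)·t_tx + 2·t_prop = 38·0.120337 + 2·24.7368 = 54.05 μs.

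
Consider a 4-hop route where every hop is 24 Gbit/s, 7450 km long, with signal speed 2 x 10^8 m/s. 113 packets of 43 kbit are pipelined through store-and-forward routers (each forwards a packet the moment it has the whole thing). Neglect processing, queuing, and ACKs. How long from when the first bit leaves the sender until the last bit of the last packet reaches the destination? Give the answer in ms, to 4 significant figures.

149.2 ms

Per-hop transmission t_tx = L/R = 43000/24000000000 = 0.00179167 ms.
Per-hop propagation t_prop = 7450000/200000000 = 37.25 ms.
Pipeline fill: first packet needs 4·t_tx to clear all hops; remaining 112 packets each add one t_tx.
Total = (4+113-1)·t_tx + 4·t_prop = 116·0.00179167 + 4·37.25 = 149.2 ms.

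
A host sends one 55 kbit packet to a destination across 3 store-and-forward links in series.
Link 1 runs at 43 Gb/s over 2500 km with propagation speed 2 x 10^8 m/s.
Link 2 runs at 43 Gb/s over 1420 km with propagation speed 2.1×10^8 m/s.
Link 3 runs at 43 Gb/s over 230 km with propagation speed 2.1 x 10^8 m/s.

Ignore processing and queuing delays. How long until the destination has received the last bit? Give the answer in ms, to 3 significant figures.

20.4 ms

L = 55000 bits.
Transmission delay per hop = L/R = 55000/43000000000 = 0.00127907 ms; 3 hops → 0.00383721 ms.
Propagation delays (d/s per hop): 12.5, 6.7619, 1.09524 ms; sum = 20.3571 ms.
End-to-end = 20.4 ms.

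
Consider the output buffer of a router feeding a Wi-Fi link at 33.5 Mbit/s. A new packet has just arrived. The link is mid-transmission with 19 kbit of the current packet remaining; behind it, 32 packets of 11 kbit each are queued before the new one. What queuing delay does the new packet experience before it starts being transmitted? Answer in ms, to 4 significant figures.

11.07 ms

Each queued packet: L/R = 11000/33500000 = 0.328358 ms.
32 queued → 10.5075 ms.
Plus remaining 19000 bits of current packet: 0.567164 ms.
Queuing delay = 11.07 ms.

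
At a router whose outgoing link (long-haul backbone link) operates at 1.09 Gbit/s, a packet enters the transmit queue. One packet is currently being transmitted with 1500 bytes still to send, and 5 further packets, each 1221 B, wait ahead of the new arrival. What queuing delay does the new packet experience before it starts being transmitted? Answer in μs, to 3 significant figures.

Each queued packet: L/R = 9768/1090000000 = 8.96147 μs.
5 queued → 44.8073 μs.
Plus remaining 12000 bits of current packet: 11.0092 μs.
Queuing delay = 55.8 μs.

55.8 μs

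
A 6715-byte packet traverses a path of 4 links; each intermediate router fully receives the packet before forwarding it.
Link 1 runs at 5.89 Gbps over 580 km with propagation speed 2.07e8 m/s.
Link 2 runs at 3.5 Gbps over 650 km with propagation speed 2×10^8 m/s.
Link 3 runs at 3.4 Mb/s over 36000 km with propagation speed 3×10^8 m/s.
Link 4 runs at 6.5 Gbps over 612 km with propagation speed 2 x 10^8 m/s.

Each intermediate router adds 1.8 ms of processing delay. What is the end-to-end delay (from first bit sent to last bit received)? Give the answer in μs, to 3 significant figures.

150000 μs

L = 6715 × 8 = 53720 bits.
Transmission delays (L/R per hop): 9.12054, 15.3486, 15800, 8.26462 μs; sum = 15832.7 μs.
Propagation delays (d/s per hop): 2801.93, 3250, 120000, 3060 μs; sum = 129112 μs.
Processing at 3 router(s): 3 × 1.8 ms = 5400 μs.
End-to-end = 150000 μs.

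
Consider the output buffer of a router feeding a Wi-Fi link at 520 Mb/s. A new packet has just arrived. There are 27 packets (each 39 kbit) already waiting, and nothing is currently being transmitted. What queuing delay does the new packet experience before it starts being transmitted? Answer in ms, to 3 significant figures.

2.03 ms

Each queued packet: L/R = 39000/520000000 = 0.075 ms.
27 queued → 2.025 ms.
Queuing delay = 2.03 ms.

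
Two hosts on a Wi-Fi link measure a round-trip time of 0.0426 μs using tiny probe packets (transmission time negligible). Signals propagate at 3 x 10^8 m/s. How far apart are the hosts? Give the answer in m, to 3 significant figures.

One-way propagation = RTT/2 = 0.0213 μs.
d = s × t = 300000000 × 2.13e-08 = 6.39 m.

6.39 m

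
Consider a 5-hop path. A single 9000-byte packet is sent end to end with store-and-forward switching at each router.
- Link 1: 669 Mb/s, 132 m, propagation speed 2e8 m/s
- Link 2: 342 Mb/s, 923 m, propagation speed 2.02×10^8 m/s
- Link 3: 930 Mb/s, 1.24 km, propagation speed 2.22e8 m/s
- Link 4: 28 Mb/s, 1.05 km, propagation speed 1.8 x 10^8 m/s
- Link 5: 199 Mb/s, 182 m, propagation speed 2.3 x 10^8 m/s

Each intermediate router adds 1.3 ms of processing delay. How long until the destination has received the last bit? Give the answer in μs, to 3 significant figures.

L = 9000 × 8 = 72000 bits.
Transmission delays (L/R per hop): 107.623, 210.526, 77.4194, 2571.43, 361.809 μs; sum = 3328.81 μs.
Propagation delays (d/s per hop): 0.66, 4.56931, 5.58559, 5.83333, 0.791304 μs; sum = 17.4395 μs.
Processing at 4 router(s): 4 × 1.3 ms = 5200 μs.
End-to-end = 8550 μs.

8550 μs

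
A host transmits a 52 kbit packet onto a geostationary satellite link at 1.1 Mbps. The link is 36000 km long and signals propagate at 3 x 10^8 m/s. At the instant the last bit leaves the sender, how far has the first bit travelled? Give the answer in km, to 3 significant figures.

t_tx = L/R = 52000/1100000 = 0.0472727 s.
Distance = s × t_tx = 300000000 × 0.0472727 = 14200 km.

14200 km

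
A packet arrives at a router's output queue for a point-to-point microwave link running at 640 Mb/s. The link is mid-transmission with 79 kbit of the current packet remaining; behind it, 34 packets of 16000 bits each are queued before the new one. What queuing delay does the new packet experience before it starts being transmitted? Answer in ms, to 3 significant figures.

Each queued packet: L/R = 16000/640000000 = 0.025 ms.
34 queued → 0.85 ms.
Plus remaining 79000 bits of current packet: 0.123438 ms.
Queuing delay = 0.973 ms.

0.973 ms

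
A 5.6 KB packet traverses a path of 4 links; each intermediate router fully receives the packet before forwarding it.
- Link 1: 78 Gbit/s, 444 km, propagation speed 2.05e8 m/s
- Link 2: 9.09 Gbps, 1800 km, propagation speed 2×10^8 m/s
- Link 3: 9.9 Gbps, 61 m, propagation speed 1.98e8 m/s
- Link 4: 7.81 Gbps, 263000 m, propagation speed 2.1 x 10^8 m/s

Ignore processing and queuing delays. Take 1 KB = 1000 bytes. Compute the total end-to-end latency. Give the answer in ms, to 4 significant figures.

L = 44800 bits.
Transmission delays (L/R per hop): 0.000574359, 0.00492849, 0.00452525, 0.00573624 ms; sum = 0.0157643 ms.
Propagation delays (d/s per hop): 2.16585, 9, 0.000308081, 1.25238 ms; sum = 12.4185 ms.
End-to-end = 12.43 ms.

12.43 ms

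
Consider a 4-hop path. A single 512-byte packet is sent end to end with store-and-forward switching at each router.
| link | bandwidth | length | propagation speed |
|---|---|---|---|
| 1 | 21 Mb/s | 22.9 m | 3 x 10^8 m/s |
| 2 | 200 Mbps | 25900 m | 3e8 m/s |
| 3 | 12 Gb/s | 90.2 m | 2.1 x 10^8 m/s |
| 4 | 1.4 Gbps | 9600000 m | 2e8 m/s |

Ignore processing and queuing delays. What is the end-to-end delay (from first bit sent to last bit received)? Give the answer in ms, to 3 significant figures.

L = 512 × 8 = 4096 bits.
Transmission delays (L/R per hop): 0.195048, 0.02048, 0.000341333, 0.00292571 ms; sum = 0.218795 ms.
Propagation delays (d/s per hop): 7.63333e-05, 0.0863333, 0.000429524, 48 ms; sum = 48.0868 ms.
End-to-end = 48.3 ms.

48.3 ms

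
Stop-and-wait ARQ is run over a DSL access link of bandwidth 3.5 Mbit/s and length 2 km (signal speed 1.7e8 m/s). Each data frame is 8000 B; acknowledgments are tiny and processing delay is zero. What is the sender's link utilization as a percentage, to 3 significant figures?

99.9 %

t_tx = L/R = 64000/3500000 = 0.0182857 s.
t_prop = 2000/170000000 = 1.17647e-05 s; RTT = 2.35294e-05 s.
Cycle = t_tx + RTT = 0.0183092 s.
Utilization = t_tx / cycle = 0.0182857/0.0183092 = 99.9 %.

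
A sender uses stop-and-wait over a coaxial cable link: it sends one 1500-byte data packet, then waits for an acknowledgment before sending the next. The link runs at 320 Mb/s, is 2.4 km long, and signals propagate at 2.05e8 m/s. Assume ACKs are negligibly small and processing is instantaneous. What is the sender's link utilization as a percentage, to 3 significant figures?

61.6 %

t_tx = L/R = 12000/320000000 = 3.75e-05 s.
t_prop = 2400/2.05e+08 = 1.17073e-05 s; RTT = 2.34146e-05 s.
Cycle = t_tx + RTT = 6.09146e-05 s.
Utilization = t_tx / cycle = 3.75e-05/6.09146e-05 = 61.6 %.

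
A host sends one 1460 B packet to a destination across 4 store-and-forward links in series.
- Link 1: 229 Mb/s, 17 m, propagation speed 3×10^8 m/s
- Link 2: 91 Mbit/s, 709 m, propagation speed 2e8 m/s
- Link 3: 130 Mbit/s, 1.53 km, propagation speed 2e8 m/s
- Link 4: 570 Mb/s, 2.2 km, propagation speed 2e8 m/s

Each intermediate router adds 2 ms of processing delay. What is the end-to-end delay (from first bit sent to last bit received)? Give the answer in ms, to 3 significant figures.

L = 1460 × 8 = 11680 bits.
Transmission delays (L/R per hop): 0.0510044, 0.128352, 0.0898462, 0.0204912 ms; sum = 0.289693 ms.
Propagation delays (d/s per hop): 5.66667e-05, 0.003545, 0.00765, 0.011 ms; sum = 0.0222517 ms.
Processing at 3 router(s): 3 × 2 ms = 6 ms.
End-to-end = 6.31 ms.

6.31 ms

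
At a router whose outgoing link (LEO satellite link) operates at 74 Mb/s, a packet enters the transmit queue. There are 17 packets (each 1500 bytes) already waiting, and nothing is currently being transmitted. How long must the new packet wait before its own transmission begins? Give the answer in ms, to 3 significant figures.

2.76 ms

Each queued packet: L/R = 12000/74000000 = 0.162162 ms.
17 queued → 2.75676 ms.
Queuing delay = 2.76 ms.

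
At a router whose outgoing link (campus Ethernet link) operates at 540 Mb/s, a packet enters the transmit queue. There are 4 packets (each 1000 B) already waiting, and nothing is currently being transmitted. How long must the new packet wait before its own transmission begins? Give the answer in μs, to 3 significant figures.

59.3 μs

Each queued packet: L/R = 8000/540000000 = 14.8148 μs.
4 queued → 59.2593 μs.
Queuing delay = 59.3 μs.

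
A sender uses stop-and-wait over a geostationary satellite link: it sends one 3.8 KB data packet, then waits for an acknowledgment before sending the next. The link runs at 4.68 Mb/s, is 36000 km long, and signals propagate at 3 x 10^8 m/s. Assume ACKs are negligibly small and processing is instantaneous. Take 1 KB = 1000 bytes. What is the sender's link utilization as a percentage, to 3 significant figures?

2.64 %

t_tx = L/R = 30400/4680000 = 0.00649573 s.
t_prop = 36000000/300000000 = 0.12 s; RTT = 0.24 s.
Cycle = t_tx + RTT = 0.246496 s.
Utilization = t_tx / cycle = 0.00649573/0.246496 = 2.64 %.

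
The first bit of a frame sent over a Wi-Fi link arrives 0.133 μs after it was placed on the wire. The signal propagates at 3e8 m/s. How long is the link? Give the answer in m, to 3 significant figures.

39.9 m

d = s × t_prop = 300000000 × 1.33e-07 = 39.9 m.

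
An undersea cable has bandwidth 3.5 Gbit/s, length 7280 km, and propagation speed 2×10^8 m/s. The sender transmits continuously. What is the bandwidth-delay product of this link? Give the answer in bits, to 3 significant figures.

Propagation delay = 7280000 / 200000000 = 0.0364 s.
BDP = R × t_prop = 3500000000 × 0.0364 = 127400000 bits.

127000000 bits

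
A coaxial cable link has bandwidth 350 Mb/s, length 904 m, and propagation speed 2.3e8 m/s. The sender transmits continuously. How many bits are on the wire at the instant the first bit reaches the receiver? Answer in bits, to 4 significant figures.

Propagation delay = 904 / 2.3e+08 = 3.93043e-06 s.
BDP = R × t_prop = 350000000 × 3.93043e-06 = 1375.65 bits.

1376 bits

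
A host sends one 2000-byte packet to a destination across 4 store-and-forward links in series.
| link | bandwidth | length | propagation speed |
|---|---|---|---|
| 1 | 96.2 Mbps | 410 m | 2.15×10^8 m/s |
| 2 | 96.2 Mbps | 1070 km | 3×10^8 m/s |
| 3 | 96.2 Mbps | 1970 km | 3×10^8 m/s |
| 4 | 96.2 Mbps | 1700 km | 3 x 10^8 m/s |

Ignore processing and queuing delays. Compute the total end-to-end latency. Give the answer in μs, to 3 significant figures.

16500 μs

L = 2000 × 8 = 16000 bits.
Transmission delay per hop = L/R = 16000/96200000 = 166.32 μs; 4 hops → 665.281 μs.
Propagation delays (d/s per hop): 1.90698, 3566.67, 6566.67, 5666.67 μs; sum = 15801.9 μs.
End-to-end = 16500 μs.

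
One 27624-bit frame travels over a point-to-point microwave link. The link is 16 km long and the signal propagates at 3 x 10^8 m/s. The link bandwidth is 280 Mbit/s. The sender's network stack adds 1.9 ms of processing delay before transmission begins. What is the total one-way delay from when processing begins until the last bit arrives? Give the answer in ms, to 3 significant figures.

2.05 ms

Transmission delay = L/R = 27624 / 280000000 = 0.0986571 ms.
Propagation delay = d/s = 16000 m / 300000000 m/s = 0.0533333 ms.
Plus processing delay 1.9 ms = 1.9 ms.
Total = 2.05 ms.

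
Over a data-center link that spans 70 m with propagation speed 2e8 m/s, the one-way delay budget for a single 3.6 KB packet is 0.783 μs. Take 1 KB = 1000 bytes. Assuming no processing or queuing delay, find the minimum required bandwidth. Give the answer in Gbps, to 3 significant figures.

66.5 Gbps

L = 28800 bits.
Propagation delay = 70 / 200000000 = 0.35 μs.
Transmission budget = 0.783 − 0.35 = 0.433 μs.
R ≥ L / t_tx = 28800 bits / 4.33e-07 s = 66.5 Gbps.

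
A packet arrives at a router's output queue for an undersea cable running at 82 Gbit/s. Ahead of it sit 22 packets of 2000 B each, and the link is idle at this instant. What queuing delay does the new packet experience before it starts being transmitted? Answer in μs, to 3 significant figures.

4.29 μs

Each queued packet: L/R = 16000/82000000000 = 0.195122 μs.
22 queued → 4.29268 μs.
Queuing delay = 4.29 μs.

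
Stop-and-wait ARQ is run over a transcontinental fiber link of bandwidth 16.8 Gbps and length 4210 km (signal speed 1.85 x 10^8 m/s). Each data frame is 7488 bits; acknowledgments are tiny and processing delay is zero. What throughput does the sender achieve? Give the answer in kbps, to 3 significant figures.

t_tx = L/R = 7488/16800000000 = 4.45714e-07 s.
t_prop = 4210000/185000000 = 0.0227568 s; RTT = 0.0455135 s.
Cycle = t_tx + RTT = 0.045514 s.
Throughput = L / cycle = 7488 / 0.045514 = 165 kbps.

165 kbps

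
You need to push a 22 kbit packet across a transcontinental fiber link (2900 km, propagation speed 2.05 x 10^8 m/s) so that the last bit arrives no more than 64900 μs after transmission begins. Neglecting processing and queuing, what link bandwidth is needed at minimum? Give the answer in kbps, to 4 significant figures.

433.5 kbps

Propagation delay = 2900000 / 2.05e+08 = 14146.3 μs.
Transmission budget = 64900 − 14146.3 = 50753.7 μs.
R ≥ L / t_tx = 22000 bits / 0.0507537 s = 433.5 kbps.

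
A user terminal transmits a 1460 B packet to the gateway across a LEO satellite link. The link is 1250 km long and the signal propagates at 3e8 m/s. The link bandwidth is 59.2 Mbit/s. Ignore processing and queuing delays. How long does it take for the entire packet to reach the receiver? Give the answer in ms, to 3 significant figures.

4.36 ms

L = 1460 × 8 = 11680 bits.
Transmission delay = L/R = 11680 / 59200000 = 0.197297 ms.
Propagation delay = d/s = 1250000 m / 300000000 m/s = 4.16667 ms.
Total = 4.36 ms.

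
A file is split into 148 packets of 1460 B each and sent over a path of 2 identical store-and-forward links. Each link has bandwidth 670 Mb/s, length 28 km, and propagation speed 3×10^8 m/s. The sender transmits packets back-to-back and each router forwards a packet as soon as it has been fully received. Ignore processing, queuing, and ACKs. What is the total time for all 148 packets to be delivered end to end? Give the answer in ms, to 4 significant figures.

Per-hop transmission t_tx = L/R = 11680/670000000 = 0.0174328 ms.
Per-hop propagation t_prop = 28000/300000000 = 0.0933333 ms.
Pipeline fill: first packet needs 2·t_tx to clear all hops; remaining 147 packets each add one t_tx.
Total = (2+148-1)·t_tx + 2·t_prop = 149·0.0174328 + 2·0.0933333 = 2.784 ms.

2.784 ms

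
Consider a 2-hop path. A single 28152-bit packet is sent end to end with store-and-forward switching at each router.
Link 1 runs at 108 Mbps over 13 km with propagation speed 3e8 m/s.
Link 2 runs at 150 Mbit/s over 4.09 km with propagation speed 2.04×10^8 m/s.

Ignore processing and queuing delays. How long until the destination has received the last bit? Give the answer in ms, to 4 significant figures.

Transmission delays (L/R per hop): 0.260667, 0.18768 ms; sum = 0.448347 ms.
Propagation delays (d/s per hop): 0.0433333, 0.020049 ms; sum = 0.0633824 ms.
End-to-end = 0.5117 ms.

0.5117 ms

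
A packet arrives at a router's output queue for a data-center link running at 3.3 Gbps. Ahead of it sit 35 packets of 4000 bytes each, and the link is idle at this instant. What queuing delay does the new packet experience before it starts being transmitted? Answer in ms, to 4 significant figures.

0.3394 ms

Each queued packet: L/R = 32000/3300000000 = 0.00969697 ms.
35 queued → 0.339394 ms.
Queuing delay = 0.3394 ms.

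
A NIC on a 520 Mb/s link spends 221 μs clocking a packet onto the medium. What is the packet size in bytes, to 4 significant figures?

14370 bytes

L = R × t_tx = 520000000 b/s × 0.000221 s = 114920 bits.
In bytes: 114920 / 8 = 14370 bytes.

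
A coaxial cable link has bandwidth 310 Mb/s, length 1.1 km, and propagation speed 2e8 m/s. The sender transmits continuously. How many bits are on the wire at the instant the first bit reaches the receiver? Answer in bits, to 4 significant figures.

1705 bits

Propagation delay = 1100 / 200000000 = 5.5e-06 s.
BDP = R × t_prop = 310000000 × 5.5e-06 = 1705 bits.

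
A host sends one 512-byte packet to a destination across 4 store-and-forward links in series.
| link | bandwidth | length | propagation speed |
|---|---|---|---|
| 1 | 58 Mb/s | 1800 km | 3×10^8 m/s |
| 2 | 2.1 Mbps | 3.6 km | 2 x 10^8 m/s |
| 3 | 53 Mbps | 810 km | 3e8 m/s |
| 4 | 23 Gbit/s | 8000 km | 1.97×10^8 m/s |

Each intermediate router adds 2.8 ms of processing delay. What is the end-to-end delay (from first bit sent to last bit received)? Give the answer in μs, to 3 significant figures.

L = 512 × 8 = 4096 bits.
Transmission delays (L/R per hop): 70.6207, 1950.48, 77.283, 0.178087 μs; sum = 2098.56 μs.
Propagation delays (d/s per hop): 6000, 18, 2700, 40609.1 μs; sum = 49327.1 μs.
Processing at 3 router(s): 3 × 2.8 ms = 8400 μs.
End-to-end = 59800 μs.

59800 μs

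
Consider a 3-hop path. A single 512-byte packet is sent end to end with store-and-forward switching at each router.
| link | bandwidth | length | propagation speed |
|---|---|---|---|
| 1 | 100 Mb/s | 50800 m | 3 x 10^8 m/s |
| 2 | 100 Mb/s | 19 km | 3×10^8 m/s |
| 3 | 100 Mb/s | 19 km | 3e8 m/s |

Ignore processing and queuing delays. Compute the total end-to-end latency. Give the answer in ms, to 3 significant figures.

L = 512 × 8 = 4096 bits.
Transmission delay per hop = L/R = 4096/100000000 = 0.04096 ms; 3 hops → 0.12288 ms.
Propagation delays (d/s per hop): 0.169333, 0.0633333, 0.0633333 ms; sum = 0.296 ms.
End-to-end = 0.419 ms.

0.419 ms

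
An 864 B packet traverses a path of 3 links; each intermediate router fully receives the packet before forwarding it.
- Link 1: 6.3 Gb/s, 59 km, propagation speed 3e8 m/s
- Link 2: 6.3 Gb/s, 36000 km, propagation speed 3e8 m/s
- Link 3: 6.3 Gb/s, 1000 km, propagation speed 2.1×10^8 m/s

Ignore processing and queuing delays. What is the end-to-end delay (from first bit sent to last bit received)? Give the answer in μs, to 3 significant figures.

L = 864 × 8 = 6912 bits.
Transmission delay per hop = L/R = 6912/6300000000 = 1.09714 μs; 3 hops → 3.29143 μs.
Propagation delays (d/s per hop): 196.667, 120000, 4761.9 μs; sum = 124959 μs.
End-to-end = 125000 μs.

125000 μs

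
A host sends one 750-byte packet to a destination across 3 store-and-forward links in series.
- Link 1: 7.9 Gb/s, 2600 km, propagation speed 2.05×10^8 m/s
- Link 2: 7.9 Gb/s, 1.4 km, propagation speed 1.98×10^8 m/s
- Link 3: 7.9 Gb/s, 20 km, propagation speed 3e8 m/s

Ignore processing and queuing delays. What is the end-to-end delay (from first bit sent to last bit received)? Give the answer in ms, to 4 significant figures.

12.76 ms

L = 750 × 8 = 6000 bits.
Transmission delay per hop = L/R = 6000/7900000000 = 0.000759494 ms; 3 hops → 0.00227848 ms.
Propagation delays (d/s per hop): 12.6829, 0.00707071, 0.0666667 ms; sum = 12.7567 ms.
End-to-end = 12.76 ms.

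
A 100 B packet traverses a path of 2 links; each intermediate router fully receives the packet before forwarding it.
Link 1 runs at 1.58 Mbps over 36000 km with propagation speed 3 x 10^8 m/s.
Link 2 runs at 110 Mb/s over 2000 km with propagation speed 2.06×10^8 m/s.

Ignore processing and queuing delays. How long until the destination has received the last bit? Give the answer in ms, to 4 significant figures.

L = 100 × 8 = 800 bits.
Transmission delays (L/R per hop): 0.506329, 0.00727273 ms; sum = 0.513602 ms.
Propagation delays (d/s per hop): 120, 9.70874 ms; sum = 129.709 ms.
End-to-end = 130.2 ms.

130.2 ms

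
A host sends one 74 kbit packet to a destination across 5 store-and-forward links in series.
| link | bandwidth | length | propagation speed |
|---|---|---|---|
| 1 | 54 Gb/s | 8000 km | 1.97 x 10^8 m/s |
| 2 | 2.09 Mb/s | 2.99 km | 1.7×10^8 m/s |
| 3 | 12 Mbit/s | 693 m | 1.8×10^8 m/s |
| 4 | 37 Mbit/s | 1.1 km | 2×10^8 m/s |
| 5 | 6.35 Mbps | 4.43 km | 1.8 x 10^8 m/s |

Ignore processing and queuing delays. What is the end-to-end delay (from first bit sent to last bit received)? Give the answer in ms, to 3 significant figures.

L = 74000 bits.
Transmission delays (L/R per hop): 0.00137037, 35.4067, 6.16667, 2, 11.6535 ms; sum = 55.2283 ms.
Propagation delays (d/s per hop): 40.6091, 0.0175882, 0.00385, 0.0055, 0.0246111 ms; sum = 40.6607 ms.
End-to-end = 95.9 ms.

95.9 ms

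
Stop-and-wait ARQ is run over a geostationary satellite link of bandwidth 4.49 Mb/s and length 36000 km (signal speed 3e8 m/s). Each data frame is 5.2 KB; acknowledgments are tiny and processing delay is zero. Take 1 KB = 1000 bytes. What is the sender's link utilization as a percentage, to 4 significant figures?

3.717 %

t_tx = L/R = 41600/4490000 = 0.00926503 s.
t_prop = 36000000/300000000 = 0.12 s; RTT = 0.24 s.
Cycle = t_tx + RTT = 0.249265 s.
Utilization = t_tx / cycle = 0.00926503/0.249265 = 3.717 %.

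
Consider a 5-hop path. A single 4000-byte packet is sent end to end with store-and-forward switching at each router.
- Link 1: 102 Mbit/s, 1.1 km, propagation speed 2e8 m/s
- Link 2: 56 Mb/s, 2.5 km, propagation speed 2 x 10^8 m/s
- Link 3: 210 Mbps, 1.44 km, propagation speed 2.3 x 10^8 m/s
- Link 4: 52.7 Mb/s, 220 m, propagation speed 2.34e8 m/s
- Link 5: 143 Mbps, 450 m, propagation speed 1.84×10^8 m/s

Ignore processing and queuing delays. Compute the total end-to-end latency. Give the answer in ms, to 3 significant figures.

L = 4000 × 8 = 32000 bits.
Transmission delays (L/R per hop): 0.313725, 0.571429, 0.152381, 0.607211, 0.223776 ms; sum = 1.86852 ms.
Propagation delays (d/s per hop): 0.0055, 0.0125, 0.00626087, 0.000940171, 0.00244565 ms; sum = 0.0276467 ms.
End-to-end = 1.90 ms.

1.90 ms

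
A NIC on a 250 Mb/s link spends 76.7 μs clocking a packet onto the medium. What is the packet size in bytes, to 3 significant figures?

2400 bytes

L = R × t_tx = 250000000 b/s × 7.67e-05 s = 19175 bits.
In bytes: 19175 / 8 = 2400 bytes.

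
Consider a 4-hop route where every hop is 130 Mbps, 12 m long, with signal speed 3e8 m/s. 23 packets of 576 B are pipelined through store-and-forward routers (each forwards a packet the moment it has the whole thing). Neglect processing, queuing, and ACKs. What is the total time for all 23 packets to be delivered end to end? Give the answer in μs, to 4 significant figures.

Per-hop transmission t_tx = L/R = 4608/130000000 = 35.4462 μs.
Per-hop propagation t_prop = 12/300000000 = 0.04 μs.
Pipeline fill: first packet needs 4·t_tx to clear all hops; remaining 22 packets each add one t_tx.
Total = (4+23-1)·t_tx + 4·t_prop = 26·35.4462 + 4·0.04 = 921.8 μs.

921.8 μs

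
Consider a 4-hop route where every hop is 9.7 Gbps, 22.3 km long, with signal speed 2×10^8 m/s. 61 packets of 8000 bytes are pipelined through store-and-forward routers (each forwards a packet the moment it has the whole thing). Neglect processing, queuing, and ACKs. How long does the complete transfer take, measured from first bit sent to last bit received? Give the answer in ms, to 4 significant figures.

Per-hop transmission t_tx = L/R = 64000/9700000000 = 0.00659794 ms.
Per-hop propagation t_prop = 22300/200000000 = 0.1115 ms.
Pipeline fill: first packet needs 4·t_tx to clear all hops; remaining 60 packets each add one t_tx.
Total = (4+61-1)·t_tx + 4·t_prop = 64·0.00659794 + 4·0.1115 = 0.8683 ms.

0.8683 ms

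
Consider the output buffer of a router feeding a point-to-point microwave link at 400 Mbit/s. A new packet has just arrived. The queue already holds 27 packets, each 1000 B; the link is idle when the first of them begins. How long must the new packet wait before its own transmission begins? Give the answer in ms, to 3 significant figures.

Each queued packet: L/R = 8000/400000000 = 0.02 ms.
27 queued → 0.54 ms.
Queuing delay = 0.540 ms.

0.540 ms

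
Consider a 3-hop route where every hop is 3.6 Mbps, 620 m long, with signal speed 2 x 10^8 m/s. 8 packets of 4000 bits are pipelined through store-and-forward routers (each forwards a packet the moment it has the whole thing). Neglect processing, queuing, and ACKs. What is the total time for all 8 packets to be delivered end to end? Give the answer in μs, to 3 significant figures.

11100 μs

Per-hop transmission t_tx = L/R = 4000/3600000 = 1111.11 μs.
Per-hop propagation t_prop = 620/200000000 = 3.1 μs.
Pipeline fill: first packet needs 3·t_tx to clear all hops; remaining 7 packets each add one t_tx.
Total = (3+8-1)·t_tx + 3·t_prop = 10·1111.11 + 3·3.1 = 11100 μs.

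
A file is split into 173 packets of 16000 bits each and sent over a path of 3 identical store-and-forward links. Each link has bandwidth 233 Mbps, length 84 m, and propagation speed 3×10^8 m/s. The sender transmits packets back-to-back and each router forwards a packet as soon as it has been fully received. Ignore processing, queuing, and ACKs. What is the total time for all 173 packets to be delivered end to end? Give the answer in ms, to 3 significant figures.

12.0 ms

Per-hop transmission t_tx = L/R = 16000/233000000 = 0.0686695 ms.
Per-hop propagation t_prop = 84/300000000 = 0.00028 ms.
Pipeline fill: first packet needs 3·t_tx to clear all hops; remaining 172 packets each add one t_tx.
Total = (3+173-1)·t_tx + 3·t_prop = 175·0.0686695 + 3·0.00028 = 12.0 ms.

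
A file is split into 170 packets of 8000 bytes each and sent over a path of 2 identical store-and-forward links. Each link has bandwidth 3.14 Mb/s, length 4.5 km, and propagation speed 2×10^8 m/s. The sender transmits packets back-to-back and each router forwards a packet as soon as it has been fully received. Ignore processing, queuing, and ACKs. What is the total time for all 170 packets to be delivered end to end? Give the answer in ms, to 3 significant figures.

3490 ms

Per-hop transmission t_tx = L/R = 64000/3140000 = 20.3822 ms.
Per-hop propagation t_prop = 4500/200000000 = 0.0225 ms.
Pipeline fill: first packet needs 2·t_tx to clear all hops; remaining 169 packets each add one t_tx.
Total = (2+170-1)·t_tx + 2·t_prop = 171·20.3822 + 2·0.0225 = 3490 ms.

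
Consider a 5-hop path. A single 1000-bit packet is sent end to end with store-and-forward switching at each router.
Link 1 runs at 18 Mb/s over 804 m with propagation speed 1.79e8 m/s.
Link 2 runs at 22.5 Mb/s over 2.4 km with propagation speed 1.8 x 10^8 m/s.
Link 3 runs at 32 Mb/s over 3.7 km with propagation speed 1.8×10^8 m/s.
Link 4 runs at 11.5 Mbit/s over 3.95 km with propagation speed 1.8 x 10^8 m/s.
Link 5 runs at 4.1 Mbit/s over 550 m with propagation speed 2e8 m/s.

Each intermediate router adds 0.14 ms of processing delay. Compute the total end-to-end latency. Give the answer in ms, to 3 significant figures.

1.09 ms

Transmission delays (L/R per hop): 0.0555556, 0.0444444, 0.03125, 0.0869565, 0.243902 ms; sum = 0.462109 ms.
Propagation delays (d/s per hop): 0.00449162, 0.0133333, 0.0205556, 0.0219444, 0.00275 ms; sum = 0.063075 ms.
Processing at 4 router(s): 4 × 0.14 ms = 0.56 ms.
End-to-end = 1.09 ms.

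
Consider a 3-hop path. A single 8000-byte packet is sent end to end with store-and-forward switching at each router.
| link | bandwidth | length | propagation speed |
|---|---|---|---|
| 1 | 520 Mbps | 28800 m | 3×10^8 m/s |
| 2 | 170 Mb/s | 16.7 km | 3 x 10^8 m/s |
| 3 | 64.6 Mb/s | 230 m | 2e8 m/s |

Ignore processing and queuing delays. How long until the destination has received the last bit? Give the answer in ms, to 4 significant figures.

1.643 ms

L = 8000 × 8 = 64000 bits.
Transmission delays (L/R per hop): 0.123077, 0.376471, 0.990712 ms; sum = 1.49026 ms.
Propagation delays (d/s per hop): 0.096, 0.0556667, 0.00115 ms; sum = 0.152817 ms.
End-to-end = 1.643 ms.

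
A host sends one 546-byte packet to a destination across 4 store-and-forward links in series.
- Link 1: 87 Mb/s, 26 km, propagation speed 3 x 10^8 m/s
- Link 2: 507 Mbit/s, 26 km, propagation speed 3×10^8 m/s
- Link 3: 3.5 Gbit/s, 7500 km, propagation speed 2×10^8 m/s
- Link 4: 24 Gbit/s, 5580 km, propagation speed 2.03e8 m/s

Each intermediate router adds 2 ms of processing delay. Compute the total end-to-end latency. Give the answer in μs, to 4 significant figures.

L = 546 × 8 = 4368 bits.
Transmission delays (L/R per hop): 50.2069, 8.61538, 1.248, 0.182 μs; sum = 60.2523 μs.
Propagation delays (d/s per hop): 86.6667, 86.6667, 37500, 27487.7 μs; sum = 65161 μs.
Processing at 3 router(s): 3 × 2 ms = 6000 μs.
End-to-end = 71220 μs.

71220 μs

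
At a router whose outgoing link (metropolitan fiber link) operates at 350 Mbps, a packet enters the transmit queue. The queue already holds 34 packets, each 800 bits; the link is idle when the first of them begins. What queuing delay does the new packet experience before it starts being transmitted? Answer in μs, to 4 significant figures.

77.71 μs

Each queued packet: L/R = 800/350000000 = 2.28571 μs.
34 queued → 77.7143 μs.
Queuing delay = 77.71 μs.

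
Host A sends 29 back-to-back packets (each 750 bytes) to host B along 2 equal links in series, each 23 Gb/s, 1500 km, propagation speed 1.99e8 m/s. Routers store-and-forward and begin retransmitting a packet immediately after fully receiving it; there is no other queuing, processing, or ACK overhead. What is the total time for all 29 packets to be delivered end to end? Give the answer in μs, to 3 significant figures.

15100 μs

Per-hop transmission t_tx = L/R = 6000/23000000000 = 0.26087 μs.
Per-hop propagation t_prop = 1500000/199000000 = 7537.69 μs.
Pipeline fill: first packet needs 2·t_tx to clear all hops; remaining 28 packets each add one t_tx.
Total = (2+29-1)·t_tx + 2·t_prop = 30·0.26087 + 2·7537.69 = 15100 μs.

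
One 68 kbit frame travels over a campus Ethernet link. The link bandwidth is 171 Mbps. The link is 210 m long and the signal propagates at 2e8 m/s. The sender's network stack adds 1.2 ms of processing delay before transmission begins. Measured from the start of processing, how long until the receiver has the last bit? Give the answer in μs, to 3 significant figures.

L = 68000 bits.
Transmission delay = L/R = 68000 / 171000000 = 397.661 μs.
Propagation delay = d/s = 210 m / 200000000 m/s = 1.05 μs.
Plus processing delay 1.2 ms = 1200 μs.
Total = 1600 μs.

1600 μs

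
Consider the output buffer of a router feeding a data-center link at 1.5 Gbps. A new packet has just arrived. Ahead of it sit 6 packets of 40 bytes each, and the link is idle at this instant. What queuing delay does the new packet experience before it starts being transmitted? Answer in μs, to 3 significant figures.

1.28 μs

Each queued packet: L/R = 320/1500000000 = 0.213333 μs.
6 queued → 1.28 μs.
Queuing delay = 1.28 μs.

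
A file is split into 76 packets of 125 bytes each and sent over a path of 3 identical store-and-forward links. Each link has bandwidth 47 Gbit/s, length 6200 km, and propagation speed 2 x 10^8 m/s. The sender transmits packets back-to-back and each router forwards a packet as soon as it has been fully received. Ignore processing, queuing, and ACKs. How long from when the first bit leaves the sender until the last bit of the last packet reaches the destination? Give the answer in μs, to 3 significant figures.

93000 μs

Per-hop transmission t_tx = L/R = 1000/47000000000 = 0.0212766 μs.
Per-hop propagation t_prop = 6200000/200000000 = 31000 μs.
Pipeline fill: first packet needs 3·t_tx to clear all hops; remaining 75 packets each add one t_tx.
Total = (3+76-1)·t_tx + 3·t_prop = 78·0.0212766 + 3·31000 = 93000 μs.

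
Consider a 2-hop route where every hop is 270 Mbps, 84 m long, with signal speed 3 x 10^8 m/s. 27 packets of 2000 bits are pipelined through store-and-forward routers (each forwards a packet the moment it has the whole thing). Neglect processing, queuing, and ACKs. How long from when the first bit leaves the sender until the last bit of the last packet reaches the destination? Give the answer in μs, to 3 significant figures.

Per-hop transmission t_tx = L/R = 2000/270000000 = 7.40741 μs.
Per-hop propagation t_prop = 84/300000000 = 0.28 μs.
Pipeline fill: first packet needs 2·t_tx to clear all hops; remaining 26 packets each add one t_tx.
Total = (2+27-1)·t_tx + 2·t_prop = 28·7.40741 + 2·0.28 = 208 μs.

208 μs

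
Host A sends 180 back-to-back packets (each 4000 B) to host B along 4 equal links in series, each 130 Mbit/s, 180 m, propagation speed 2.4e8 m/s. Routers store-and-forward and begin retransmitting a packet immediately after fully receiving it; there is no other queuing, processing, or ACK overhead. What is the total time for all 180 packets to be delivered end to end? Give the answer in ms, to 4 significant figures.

45.05 ms

Per-hop transmission t_tx = L/R = 32000/130000000 = 0.246154 ms.
Per-hop propagation t_prop = 180/240000000 = 0.00075 ms.
Pipeline fill: first packet needs 4·t_tx to clear all hops; remaining 179 packets each add one t_tx.
Total = (4+180-1)·t_tx + 4·t_prop = 183·0.246154 + 4·0.00075 = 45.05 ms.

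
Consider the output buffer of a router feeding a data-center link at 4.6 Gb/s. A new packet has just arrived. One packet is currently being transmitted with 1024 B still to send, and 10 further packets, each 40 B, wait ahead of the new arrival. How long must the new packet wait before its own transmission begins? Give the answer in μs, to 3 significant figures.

2.48 μs

Each queued packet: L/R = 320/4600000000 = 0.0695652 μs.
10 queued → 0.695652 μs.
Plus remaining 8192 bits of current packet: 1.78087 μs.
Queuing delay = 2.48 μs.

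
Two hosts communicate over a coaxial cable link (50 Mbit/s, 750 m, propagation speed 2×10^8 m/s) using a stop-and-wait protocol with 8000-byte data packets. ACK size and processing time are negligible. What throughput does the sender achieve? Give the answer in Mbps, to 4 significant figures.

49.71 Mbps

t_tx = L/R = 64000/50000000 = 0.00128 s.
t_prop = 750/200000000 = 3.75e-06 s; RTT = 7.5e-06 s.
Cycle = t_tx + RTT = 0.0012875 s.
Throughput = L / cycle = 64000 / 0.0012875 = 49.71 Mbps.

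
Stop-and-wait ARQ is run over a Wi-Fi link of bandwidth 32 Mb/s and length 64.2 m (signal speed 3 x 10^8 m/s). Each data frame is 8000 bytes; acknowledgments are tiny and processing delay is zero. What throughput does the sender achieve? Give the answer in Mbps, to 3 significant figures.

t_tx = L/R = 64000/32000000 = 0.002 s.
t_prop = 64.2/300000000 = 2.14e-07 s; RTT = 4.28e-07 s.
Cycle = t_tx + RTT = 0.00200043 s.
Throughput = L / cycle = 64000 / 0.00200043 = 32.0 Mbps.

32.0 Mbps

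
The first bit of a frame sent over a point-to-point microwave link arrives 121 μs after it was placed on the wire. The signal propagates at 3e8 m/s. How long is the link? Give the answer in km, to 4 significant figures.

d = s × t_prop = 300000000 × 0.000121 = 36.30 km.

36.30 km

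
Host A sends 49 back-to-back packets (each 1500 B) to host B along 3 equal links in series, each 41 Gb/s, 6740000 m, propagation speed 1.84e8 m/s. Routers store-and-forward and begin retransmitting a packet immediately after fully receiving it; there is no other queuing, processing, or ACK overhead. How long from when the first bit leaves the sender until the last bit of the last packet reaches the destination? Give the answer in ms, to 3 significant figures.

Per-hop transmission t_tx = L/R = 12000/41000000000 = 0.000292683 ms.
Per-hop propagation t_prop = 6740000/184000000 = 36.6304 ms.
Pipeline fill: first packet needs 3·t_tx to clear all hops; remaining 48 packets each add one t_tx.
Total = (3+49-1)·t_tx + 3·t_prop = 51·0.000292683 + 3·36.6304 = 110 ms.

110 ms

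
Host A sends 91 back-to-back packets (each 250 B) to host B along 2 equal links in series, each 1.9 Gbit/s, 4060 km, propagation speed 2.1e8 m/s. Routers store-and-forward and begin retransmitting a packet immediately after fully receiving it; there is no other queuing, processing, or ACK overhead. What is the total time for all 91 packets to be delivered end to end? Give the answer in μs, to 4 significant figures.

Per-hop transmission t_tx = L/R = 2000/1900000000 = 1.05263 μs.
Per-hop propagation t_prop = 4060000/210000000 = 19333.3 μs.
Pipeline fill: first packet needs 2·t_tx to clear all hops; remaining 90 packets each add one t_tx.
Total = (2+91-1)·t_tx + 2·t_prop = 92·1.05263 + 2·19333.3 = 38760 μs.

38760 μs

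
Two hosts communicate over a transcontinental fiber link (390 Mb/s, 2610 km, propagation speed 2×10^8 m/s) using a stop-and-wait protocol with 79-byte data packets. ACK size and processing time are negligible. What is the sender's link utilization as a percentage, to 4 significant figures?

0.006208 %

t_tx = L/R = 632/390000000 = 1.62051e-06 s.
t_prop = 2610000/200000000 = 0.01305 s; RTT = 0.0261 s.
Cycle = t_tx + RTT = 0.0261016 s.
Utilization = t_tx / cycle = 1.62051e-06/0.0261016 = 0.006208 %.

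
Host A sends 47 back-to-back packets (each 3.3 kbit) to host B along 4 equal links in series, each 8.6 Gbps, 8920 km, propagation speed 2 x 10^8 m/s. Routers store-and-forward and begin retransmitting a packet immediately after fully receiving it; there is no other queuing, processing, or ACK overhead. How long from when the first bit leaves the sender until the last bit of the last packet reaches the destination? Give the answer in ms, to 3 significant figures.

Per-hop transmission t_tx = L/R = 3300/8600000000 = 0.000383721 ms.
Per-hop propagation t_prop = 8920000/200000000 = 44.6 ms.
Pipeline fill: first packet needs 4·t_tx to clear all hops; remaining 46 packets each add one t_tx.
Total = (4+47-1)·t_tx + 4·t_prop = 50·0.000383721 + 4·44.6 = 178 ms.

178 ms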